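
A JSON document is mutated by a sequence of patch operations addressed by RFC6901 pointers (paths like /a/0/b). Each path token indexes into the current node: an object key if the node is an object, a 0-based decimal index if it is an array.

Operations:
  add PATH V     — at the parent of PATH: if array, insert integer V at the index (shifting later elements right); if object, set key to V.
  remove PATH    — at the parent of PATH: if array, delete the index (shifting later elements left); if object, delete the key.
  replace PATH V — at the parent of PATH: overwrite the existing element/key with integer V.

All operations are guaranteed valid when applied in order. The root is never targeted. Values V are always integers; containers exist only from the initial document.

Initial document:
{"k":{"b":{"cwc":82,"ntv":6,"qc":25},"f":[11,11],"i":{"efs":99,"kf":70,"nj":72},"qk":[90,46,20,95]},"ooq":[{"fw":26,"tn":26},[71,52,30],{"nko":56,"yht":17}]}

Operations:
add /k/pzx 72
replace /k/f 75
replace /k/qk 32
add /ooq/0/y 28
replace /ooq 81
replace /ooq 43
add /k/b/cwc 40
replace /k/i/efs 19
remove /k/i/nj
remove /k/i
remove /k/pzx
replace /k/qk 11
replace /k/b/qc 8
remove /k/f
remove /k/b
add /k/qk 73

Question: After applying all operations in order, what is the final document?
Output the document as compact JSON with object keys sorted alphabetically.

After op 1 (add /k/pzx 72): {"k":{"b":{"cwc":82,"ntv":6,"qc":25},"f":[11,11],"i":{"efs":99,"kf":70,"nj":72},"pzx":72,"qk":[90,46,20,95]},"ooq":[{"fw":26,"tn":26},[71,52,30],{"nko":56,"yht":17}]}
After op 2 (replace /k/f 75): {"k":{"b":{"cwc":82,"ntv":6,"qc":25},"f":75,"i":{"efs":99,"kf":70,"nj":72},"pzx":72,"qk":[90,46,20,95]},"ooq":[{"fw":26,"tn":26},[71,52,30],{"nko":56,"yht":17}]}
After op 3 (replace /k/qk 32): {"k":{"b":{"cwc":82,"ntv":6,"qc":25},"f":75,"i":{"efs":99,"kf":70,"nj":72},"pzx":72,"qk":32},"ooq":[{"fw":26,"tn":26},[71,52,30],{"nko":56,"yht":17}]}
After op 4 (add /ooq/0/y 28): {"k":{"b":{"cwc":82,"ntv":6,"qc":25},"f":75,"i":{"efs":99,"kf":70,"nj":72},"pzx":72,"qk":32},"ooq":[{"fw":26,"tn":26,"y":28},[71,52,30],{"nko":56,"yht":17}]}
After op 5 (replace /ooq 81): {"k":{"b":{"cwc":82,"ntv":6,"qc":25},"f":75,"i":{"efs":99,"kf":70,"nj":72},"pzx":72,"qk":32},"ooq":81}
After op 6 (replace /ooq 43): {"k":{"b":{"cwc":82,"ntv":6,"qc":25},"f":75,"i":{"efs":99,"kf":70,"nj":72},"pzx":72,"qk":32},"ooq":43}
After op 7 (add /k/b/cwc 40): {"k":{"b":{"cwc":40,"ntv":6,"qc":25},"f":75,"i":{"efs":99,"kf":70,"nj":72},"pzx":72,"qk":32},"ooq":43}
After op 8 (replace /k/i/efs 19): {"k":{"b":{"cwc":40,"ntv":6,"qc":25},"f":75,"i":{"efs":19,"kf":70,"nj":72},"pzx":72,"qk":32},"ooq":43}
After op 9 (remove /k/i/nj): {"k":{"b":{"cwc":40,"ntv":6,"qc":25},"f":75,"i":{"efs":19,"kf":70},"pzx":72,"qk":32},"ooq":43}
After op 10 (remove /k/i): {"k":{"b":{"cwc":40,"ntv":6,"qc":25},"f":75,"pzx":72,"qk":32},"ooq":43}
After op 11 (remove /k/pzx): {"k":{"b":{"cwc":40,"ntv":6,"qc":25},"f":75,"qk":32},"ooq":43}
After op 12 (replace /k/qk 11): {"k":{"b":{"cwc":40,"ntv":6,"qc":25},"f":75,"qk":11},"ooq":43}
After op 13 (replace /k/b/qc 8): {"k":{"b":{"cwc":40,"ntv":6,"qc":8},"f":75,"qk":11},"ooq":43}
After op 14 (remove /k/f): {"k":{"b":{"cwc":40,"ntv":6,"qc":8},"qk":11},"ooq":43}
After op 15 (remove /k/b): {"k":{"qk":11},"ooq":43}
After op 16 (add /k/qk 73): {"k":{"qk":73},"ooq":43}

Answer: {"k":{"qk":73},"ooq":43}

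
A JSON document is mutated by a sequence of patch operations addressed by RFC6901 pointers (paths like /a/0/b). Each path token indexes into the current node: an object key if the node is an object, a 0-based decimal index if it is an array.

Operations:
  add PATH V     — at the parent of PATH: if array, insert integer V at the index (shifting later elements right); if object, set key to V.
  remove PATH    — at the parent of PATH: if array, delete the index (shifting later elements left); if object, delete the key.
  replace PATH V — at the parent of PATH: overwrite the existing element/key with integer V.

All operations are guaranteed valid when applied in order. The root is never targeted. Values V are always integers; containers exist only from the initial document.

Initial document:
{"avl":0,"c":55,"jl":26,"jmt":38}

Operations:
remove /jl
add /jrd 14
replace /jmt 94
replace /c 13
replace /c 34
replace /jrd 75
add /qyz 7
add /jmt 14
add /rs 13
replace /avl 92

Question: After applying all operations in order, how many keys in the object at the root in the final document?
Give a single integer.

After op 1 (remove /jl): {"avl":0,"c":55,"jmt":38}
After op 2 (add /jrd 14): {"avl":0,"c":55,"jmt":38,"jrd":14}
After op 3 (replace /jmt 94): {"avl":0,"c":55,"jmt":94,"jrd":14}
After op 4 (replace /c 13): {"avl":0,"c":13,"jmt":94,"jrd":14}
After op 5 (replace /c 34): {"avl":0,"c":34,"jmt":94,"jrd":14}
After op 6 (replace /jrd 75): {"avl":0,"c":34,"jmt":94,"jrd":75}
After op 7 (add /qyz 7): {"avl":0,"c":34,"jmt":94,"jrd":75,"qyz":7}
After op 8 (add /jmt 14): {"avl":0,"c":34,"jmt":14,"jrd":75,"qyz":7}
After op 9 (add /rs 13): {"avl":0,"c":34,"jmt":14,"jrd":75,"qyz":7,"rs":13}
After op 10 (replace /avl 92): {"avl":92,"c":34,"jmt":14,"jrd":75,"qyz":7,"rs":13}
Size at the root: 6

Answer: 6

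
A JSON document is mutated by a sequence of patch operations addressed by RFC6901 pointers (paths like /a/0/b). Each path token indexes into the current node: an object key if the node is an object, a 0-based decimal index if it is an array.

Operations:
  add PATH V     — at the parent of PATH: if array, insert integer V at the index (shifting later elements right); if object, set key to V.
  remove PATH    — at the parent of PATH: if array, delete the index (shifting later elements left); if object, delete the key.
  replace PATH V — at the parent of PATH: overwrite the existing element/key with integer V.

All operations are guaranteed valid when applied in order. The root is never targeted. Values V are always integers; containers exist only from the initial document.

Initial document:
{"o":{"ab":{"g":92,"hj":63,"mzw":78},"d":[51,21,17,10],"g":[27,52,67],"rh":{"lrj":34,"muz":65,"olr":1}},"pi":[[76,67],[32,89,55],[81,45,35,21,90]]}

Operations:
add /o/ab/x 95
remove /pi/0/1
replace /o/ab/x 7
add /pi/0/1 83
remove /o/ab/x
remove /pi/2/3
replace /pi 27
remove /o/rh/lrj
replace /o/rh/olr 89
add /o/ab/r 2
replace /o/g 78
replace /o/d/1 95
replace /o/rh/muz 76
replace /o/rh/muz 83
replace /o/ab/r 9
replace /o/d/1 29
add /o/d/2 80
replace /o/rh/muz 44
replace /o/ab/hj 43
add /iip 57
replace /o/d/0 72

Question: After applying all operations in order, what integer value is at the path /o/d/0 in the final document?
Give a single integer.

After op 1 (add /o/ab/x 95): {"o":{"ab":{"g":92,"hj":63,"mzw":78,"x":95},"d":[51,21,17,10],"g":[27,52,67],"rh":{"lrj":34,"muz":65,"olr":1}},"pi":[[76,67],[32,89,55],[81,45,35,21,90]]}
After op 2 (remove /pi/0/1): {"o":{"ab":{"g":92,"hj":63,"mzw":78,"x":95},"d":[51,21,17,10],"g":[27,52,67],"rh":{"lrj":34,"muz":65,"olr":1}},"pi":[[76],[32,89,55],[81,45,35,21,90]]}
After op 3 (replace /o/ab/x 7): {"o":{"ab":{"g":92,"hj":63,"mzw":78,"x":7},"d":[51,21,17,10],"g":[27,52,67],"rh":{"lrj":34,"muz":65,"olr":1}},"pi":[[76],[32,89,55],[81,45,35,21,90]]}
After op 4 (add /pi/0/1 83): {"o":{"ab":{"g":92,"hj":63,"mzw":78,"x":7},"d":[51,21,17,10],"g":[27,52,67],"rh":{"lrj":34,"muz":65,"olr":1}},"pi":[[76,83],[32,89,55],[81,45,35,21,90]]}
After op 5 (remove /o/ab/x): {"o":{"ab":{"g":92,"hj":63,"mzw":78},"d":[51,21,17,10],"g":[27,52,67],"rh":{"lrj":34,"muz":65,"olr":1}},"pi":[[76,83],[32,89,55],[81,45,35,21,90]]}
After op 6 (remove /pi/2/3): {"o":{"ab":{"g":92,"hj":63,"mzw":78},"d":[51,21,17,10],"g":[27,52,67],"rh":{"lrj":34,"muz":65,"olr":1}},"pi":[[76,83],[32,89,55],[81,45,35,90]]}
After op 7 (replace /pi 27): {"o":{"ab":{"g":92,"hj":63,"mzw":78},"d":[51,21,17,10],"g":[27,52,67],"rh":{"lrj":34,"muz":65,"olr":1}},"pi":27}
After op 8 (remove /o/rh/lrj): {"o":{"ab":{"g":92,"hj":63,"mzw":78},"d":[51,21,17,10],"g":[27,52,67],"rh":{"muz":65,"olr":1}},"pi":27}
After op 9 (replace /o/rh/olr 89): {"o":{"ab":{"g":92,"hj":63,"mzw":78},"d":[51,21,17,10],"g":[27,52,67],"rh":{"muz":65,"olr":89}},"pi":27}
After op 10 (add /o/ab/r 2): {"o":{"ab":{"g":92,"hj":63,"mzw":78,"r":2},"d":[51,21,17,10],"g":[27,52,67],"rh":{"muz":65,"olr":89}},"pi":27}
After op 11 (replace /o/g 78): {"o":{"ab":{"g":92,"hj":63,"mzw":78,"r":2},"d":[51,21,17,10],"g":78,"rh":{"muz":65,"olr":89}},"pi":27}
After op 12 (replace /o/d/1 95): {"o":{"ab":{"g":92,"hj":63,"mzw":78,"r":2},"d":[51,95,17,10],"g":78,"rh":{"muz":65,"olr":89}},"pi":27}
After op 13 (replace /o/rh/muz 76): {"o":{"ab":{"g":92,"hj":63,"mzw":78,"r":2},"d":[51,95,17,10],"g":78,"rh":{"muz":76,"olr":89}},"pi":27}
After op 14 (replace /o/rh/muz 83): {"o":{"ab":{"g":92,"hj":63,"mzw":78,"r":2},"d":[51,95,17,10],"g":78,"rh":{"muz":83,"olr":89}},"pi":27}
After op 15 (replace /o/ab/r 9): {"o":{"ab":{"g":92,"hj":63,"mzw":78,"r":9},"d":[51,95,17,10],"g":78,"rh":{"muz":83,"olr":89}},"pi":27}
After op 16 (replace /o/d/1 29): {"o":{"ab":{"g":92,"hj":63,"mzw":78,"r":9},"d":[51,29,17,10],"g":78,"rh":{"muz":83,"olr":89}},"pi":27}
After op 17 (add /o/d/2 80): {"o":{"ab":{"g":92,"hj":63,"mzw":78,"r":9},"d":[51,29,80,17,10],"g":78,"rh":{"muz":83,"olr":89}},"pi":27}
After op 18 (replace /o/rh/muz 44): {"o":{"ab":{"g":92,"hj":63,"mzw":78,"r":9},"d":[51,29,80,17,10],"g":78,"rh":{"muz":44,"olr":89}},"pi":27}
After op 19 (replace /o/ab/hj 43): {"o":{"ab":{"g":92,"hj":43,"mzw":78,"r":9},"d":[51,29,80,17,10],"g":78,"rh":{"muz":44,"olr":89}},"pi":27}
After op 20 (add /iip 57): {"iip":57,"o":{"ab":{"g":92,"hj":43,"mzw":78,"r":9},"d":[51,29,80,17,10],"g":78,"rh":{"muz":44,"olr":89}},"pi":27}
After op 21 (replace /o/d/0 72): {"iip":57,"o":{"ab":{"g":92,"hj":43,"mzw":78,"r":9},"d":[72,29,80,17,10],"g":78,"rh":{"muz":44,"olr":89}},"pi":27}
Value at /o/d/0: 72

Answer: 72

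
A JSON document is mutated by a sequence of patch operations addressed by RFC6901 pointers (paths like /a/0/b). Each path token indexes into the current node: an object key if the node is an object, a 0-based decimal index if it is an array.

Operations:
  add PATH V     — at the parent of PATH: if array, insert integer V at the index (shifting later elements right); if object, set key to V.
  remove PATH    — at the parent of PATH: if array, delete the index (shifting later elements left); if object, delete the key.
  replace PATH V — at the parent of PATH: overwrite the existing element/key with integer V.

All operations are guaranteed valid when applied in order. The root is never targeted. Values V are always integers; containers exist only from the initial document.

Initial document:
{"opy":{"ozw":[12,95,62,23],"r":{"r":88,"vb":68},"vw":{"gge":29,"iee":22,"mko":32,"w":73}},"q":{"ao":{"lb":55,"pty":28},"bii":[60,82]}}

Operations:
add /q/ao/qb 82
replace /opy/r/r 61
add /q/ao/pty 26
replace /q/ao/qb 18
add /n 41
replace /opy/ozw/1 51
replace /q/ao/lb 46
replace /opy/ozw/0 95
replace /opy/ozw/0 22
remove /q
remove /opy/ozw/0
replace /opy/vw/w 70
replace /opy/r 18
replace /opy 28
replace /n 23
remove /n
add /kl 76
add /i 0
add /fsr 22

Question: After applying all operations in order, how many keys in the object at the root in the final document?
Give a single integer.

After op 1 (add /q/ao/qb 82): {"opy":{"ozw":[12,95,62,23],"r":{"r":88,"vb":68},"vw":{"gge":29,"iee":22,"mko":32,"w":73}},"q":{"ao":{"lb":55,"pty":28,"qb":82},"bii":[60,82]}}
After op 2 (replace /opy/r/r 61): {"opy":{"ozw":[12,95,62,23],"r":{"r":61,"vb":68},"vw":{"gge":29,"iee":22,"mko":32,"w":73}},"q":{"ao":{"lb":55,"pty":28,"qb":82},"bii":[60,82]}}
After op 3 (add /q/ao/pty 26): {"opy":{"ozw":[12,95,62,23],"r":{"r":61,"vb":68},"vw":{"gge":29,"iee":22,"mko":32,"w":73}},"q":{"ao":{"lb":55,"pty":26,"qb":82},"bii":[60,82]}}
After op 4 (replace /q/ao/qb 18): {"opy":{"ozw":[12,95,62,23],"r":{"r":61,"vb":68},"vw":{"gge":29,"iee":22,"mko":32,"w":73}},"q":{"ao":{"lb":55,"pty":26,"qb":18},"bii":[60,82]}}
After op 5 (add /n 41): {"n":41,"opy":{"ozw":[12,95,62,23],"r":{"r":61,"vb":68},"vw":{"gge":29,"iee":22,"mko":32,"w":73}},"q":{"ao":{"lb":55,"pty":26,"qb":18},"bii":[60,82]}}
After op 6 (replace /opy/ozw/1 51): {"n":41,"opy":{"ozw":[12,51,62,23],"r":{"r":61,"vb":68},"vw":{"gge":29,"iee":22,"mko":32,"w":73}},"q":{"ao":{"lb":55,"pty":26,"qb":18},"bii":[60,82]}}
After op 7 (replace /q/ao/lb 46): {"n":41,"opy":{"ozw":[12,51,62,23],"r":{"r":61,"vb":68},"vw":{"gge":29,"iee":22,"mko":32,"w":73}},"q":{"ao":{"lb":46,"pty":26,"qb":18},"bii":[60,82]}}
After op 8 (replace /opy/ozw/0 95): {"n":41,"opy":{"ozw":[95,51,62,23],"r":{"r":61,"vb":68},"vw":{"gge":29,"iee":22,"mko":32,"w":73}},"q":{"ao":{"lb":46,"pty":26,"qb":18},"bii":[60,82]}}
After op 9 (replace /opy/ozw/0 22): {"n":41,"opy":{"ozw":[22,51,62,23],"r":{"r":61,"vb":68},"vw":{"gge":29,"iee":22,"mko":32,"w":73}},"q":{"ao":{"lb":46,"pty":26,"qb":18},"bii":[60,82]}}
After op 10 (remove /q): {"n":41,"opy":{"ozw":[22,51,62,23],"r":{"r":61,"vb":68},"vw":{"gge":29,"iee":22,"mko":32,"w":73}}}
After op 11 (remove /opy/ozw/0): {"n":41,"opy":{"ozw":[51,62,23],"r":{"r":61,"vb":68},"vw":{"gge":29,"iee":22,"mko":32,"w":73}}}
After op 12 (replace /opy/vw/w 70): {"n":41,"opy":{"ozw":[51,62,23],"r":{"r":61,"vb":68},"vw":{"gge":29,"iee":22,"mko":32,"w":70}}}
After op 13 (replace /opy/r 18): {"n":41,"opy":{"ozw":[51,62,23],"r":18,"vw":{"gge":29,"iee":22,"mko":32,"w":70}}}
After op 14 (replace /opy 28): {"n":41,"opy":28}
After op 15 (replace /n 23): {"n":23,"opy":28}
After op 16 (remove /n): {"opy":28}
After op 17 (add /kl 76): {"kl":76,"opy":28}
After op 18 (add /i 0): {"i":0,"kl":76,"opy":28}
After op 19 (add /fsr 22): {"fsr":22,"i":0,"kl":76,"opy":28}
Size at the root: 4

Answer: 4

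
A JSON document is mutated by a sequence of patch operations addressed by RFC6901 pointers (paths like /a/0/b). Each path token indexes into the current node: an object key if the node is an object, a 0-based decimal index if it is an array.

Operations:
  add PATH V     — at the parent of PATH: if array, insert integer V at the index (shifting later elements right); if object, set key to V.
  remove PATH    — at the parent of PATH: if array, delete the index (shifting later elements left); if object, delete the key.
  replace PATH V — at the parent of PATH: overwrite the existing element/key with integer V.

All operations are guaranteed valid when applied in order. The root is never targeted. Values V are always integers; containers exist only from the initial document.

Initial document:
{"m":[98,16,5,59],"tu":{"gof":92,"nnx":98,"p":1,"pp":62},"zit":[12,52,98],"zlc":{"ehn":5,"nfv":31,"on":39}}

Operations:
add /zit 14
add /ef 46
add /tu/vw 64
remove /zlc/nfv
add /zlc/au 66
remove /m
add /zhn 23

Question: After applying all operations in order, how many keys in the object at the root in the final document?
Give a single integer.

After op 1 (add /zit 14): {"m":[98,16,5,59],"tu":{"gof":92,"nnx":98,"p":1,"pp":62},"zit":14,"zlc":{"ehn":5,"nfv":31,"on":39}}
After op 2 (add /ef 46): {"ef":46,"m":[98,16,5,59],"tu":{"gof":92,"nnx":98,"p":1,"pp":62},"zit":14,"zlc":{"ehn":5,"nfv":31,"on":39}}
After op 3 (add /tu/vw 64): {"ef":46,"m":[98,16,5,59],"tu":{"gof":92,"nnx":98,"p":1,"pp":62,"vw":64},"zit":14,"zlc":{"ehn":5,"nfv":31,"on":39}}
After op 4 (remove /zlc/nfv): {"ef":46,"m":[98,16,5,59],"tu":{"gof":92,"nnx":98,"p":1,"pp":62,"vw":64},"zit":14,"zlc":{"ehn":5,"on":39}}
After op 5 (add /zlc/au 66): {"ef":46,"m":[98,16,5,59],"tu":{"gof":92,"nnx":98,"p":1,"pp":62,"vw":64},"zit":14,"zlc":{"au":66,"ehn":5,"on":39}}
After op 6 (remove /m): {"ef":46,"tu":{"gof":92,"nnx":98,"p":1,"pp":62,"vw":64},"zit":14,"zlc":{"au":66,"ehn":5,"on":39}}
After op 7 (add /zhn 23): {"ef":46,"tu":{"gof":92,"nnx":98,"p":1,"pp":62,"vw":64},"zhn":23,"zit":14,"zlc":{"au":66,"ehn":5,"on":39}}
Size at the root: 5

Answer: 5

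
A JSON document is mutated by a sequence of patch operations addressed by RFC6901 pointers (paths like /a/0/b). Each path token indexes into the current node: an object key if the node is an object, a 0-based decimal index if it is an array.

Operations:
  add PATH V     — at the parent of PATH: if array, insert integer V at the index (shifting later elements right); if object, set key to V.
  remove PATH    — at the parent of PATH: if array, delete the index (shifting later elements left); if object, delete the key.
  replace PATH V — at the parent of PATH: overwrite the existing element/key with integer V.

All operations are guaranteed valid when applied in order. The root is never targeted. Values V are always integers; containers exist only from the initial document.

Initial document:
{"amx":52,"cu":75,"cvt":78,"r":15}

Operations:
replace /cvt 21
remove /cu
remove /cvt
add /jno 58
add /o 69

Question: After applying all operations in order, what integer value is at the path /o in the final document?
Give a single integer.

Answer: 69

Derivation:
After op 1 (replace /cvt 21): {"amx":52,"cu":75,"cvt":21,"r":15}
After op 2 (remove /cu): {"amx":52,"cvt":21,"r":15}
After op 3 (remove /cvt): {"amx":52,"r":15}
After op 4 (add /jno 58): {"amx":52,"jno":58,"r":15}
After op 5 (add /o 69): {"amx":52,"jno":58,"o":69,"r":15}
Value at /o: 69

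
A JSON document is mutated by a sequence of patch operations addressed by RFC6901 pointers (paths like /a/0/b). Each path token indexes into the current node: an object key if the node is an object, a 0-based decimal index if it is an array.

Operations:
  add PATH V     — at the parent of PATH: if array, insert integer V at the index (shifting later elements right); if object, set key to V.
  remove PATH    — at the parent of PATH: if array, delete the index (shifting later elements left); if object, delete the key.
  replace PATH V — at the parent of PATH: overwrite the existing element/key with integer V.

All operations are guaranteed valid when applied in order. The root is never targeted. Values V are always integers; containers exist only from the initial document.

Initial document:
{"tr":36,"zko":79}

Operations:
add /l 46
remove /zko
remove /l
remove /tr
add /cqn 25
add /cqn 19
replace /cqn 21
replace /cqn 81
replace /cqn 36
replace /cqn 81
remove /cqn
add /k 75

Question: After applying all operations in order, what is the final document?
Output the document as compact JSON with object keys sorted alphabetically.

Answer: {"k":75}

Derivation:
After op 1 (add /l 46): {"l":46,"tr":36,"zko":79}
After op 2 (remove /zko): {"l":46,"tr":36}
After op 3 (remove /l): {"tr":36}
After op 4 (remove /tr): {}
After op 5 (add /cqn 25): {"cqn":25}
After op 6 (add /cqn 19): {"cqn":19}
After op 7 (replace /cqn 21): {"cqn":21}
After op 8 (replace /cqn 81): {"cqn":81}
After op 9 (replace /cqn 36): {"cqn":36}
After op 10 (replace /cqn 81): {"cqn":81}
After op 11 (remove /cqn): {}
After op 12 (add /k 75): {"k":75}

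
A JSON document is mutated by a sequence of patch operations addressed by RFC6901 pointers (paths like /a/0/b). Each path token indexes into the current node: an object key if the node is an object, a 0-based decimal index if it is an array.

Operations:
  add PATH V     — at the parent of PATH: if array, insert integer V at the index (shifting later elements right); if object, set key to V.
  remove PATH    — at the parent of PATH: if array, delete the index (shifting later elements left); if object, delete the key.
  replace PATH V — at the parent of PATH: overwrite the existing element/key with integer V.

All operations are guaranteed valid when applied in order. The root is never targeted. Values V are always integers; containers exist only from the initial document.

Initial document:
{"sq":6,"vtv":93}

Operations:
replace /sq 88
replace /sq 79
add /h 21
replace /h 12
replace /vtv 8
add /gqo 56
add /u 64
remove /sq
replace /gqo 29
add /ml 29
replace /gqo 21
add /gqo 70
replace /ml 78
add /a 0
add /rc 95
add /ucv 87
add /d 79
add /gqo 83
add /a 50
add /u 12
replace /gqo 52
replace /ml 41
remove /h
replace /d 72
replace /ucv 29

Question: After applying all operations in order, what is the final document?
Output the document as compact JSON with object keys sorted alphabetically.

Answer: {"a":50,"d":72,"gqo":52,"ml":41,"rc":95,"u":12,"ucv":29,"vtv":8}

Derivation:
After op 1 (replace /sq 88): {"sq":88,"vtv":93}
After op 2 (replace /sq 79): {"sq":79,"vtv":93}
After op 3 (add /h 21): {"h":21,"sq":79,"vtv":93}
After op 4 (replace /h 12): {"h":12,"sq":79,"vtv":93}
After op 5 (replace /vtv 8): {"h":12,"sq":79,"vtv":8}
After op 6 (add /gqo 56): {"gqo":56,"h":12,"sq":79,"vtv":8}
After op 7 (add /u 64): {"gqo":56,"h":12,"sq":79,"u":64,"vtv":8}
After op 8 (remove /sq): {"gqo":56,"h":12,"u":64,"vtv":8}
After op 9 (replace /gqo 29): {"gqo":29,"h":12,"u":64,"vtv":8}
After op 10 (add /ml 29): {"gqo":29,"h":12,"ml":29,"u":64,"vtv":8}
After op 11 (replace /gqo 21): {"gqo":21,"h":12,"ml":29,"u":64,"vtv":8}
After op 12 (add /gqo 70): {"gqo":70,"h":12,"ml":29,"u":64,"vtv":8}
After op 13 (replace /ml 78): {"gqo":70,"h":12,"ml":78,"u":64,"vtv":8}
After op 14 (add /a 0): {"a":0,"gqo":70,"h":12,"ml":78,"u":64,"vtv":8}
After op 15 (add /rc 95): {"a":0,"gqo":70,"h":12,"ml":78,"rc":95,"u":64,"vtv":8}
After op 16 (add /ucv 87): {"a":0,"gqo":70,"h":12,"ml":78,"rc":95,"u":64,"ucv":87,"vtv":8}
After op 17 (add /d 79): {"a":0,"d":79,"gqo":70,"h":12,"ml":78,"rc":95,"u":64,"ucv":87,"vtv":8}
After op 18 (add /gqo 83): {"a":0,"d":79,"gqo":83,"h":12,"ml":78,"rc":95,"u":64,"ucv":87,"vtv":8}
After op 19 (add /a 50): {"a":50,"d":79,"gqo":83,"h":12,"ml":78,"rc":95,"u":64,"ucv":87,"vtv":8}
After op 20 (add /u 12): {"a":50,"d":79,"gqo":83,"h":12,"ml":78,"rc":95,"u":12,"ucv":87,"vtv":8}
After op 21 (replace /gqo 52): {"a":50,"d":79,"gqo":52,"h":12,"ml":78,"rc":95,"u":12,"ucv":87,"vtv":8}
After op 22 (replace /ml 41): {"a":50,"d":79,"gqo":52,"h":12,"ml":41,"rc":95,"u":12,"ucv":87,"vtv":8}
After op 23 (remove /h): {"a":50,"d":79,"gqo":52,"ml":41,"rc":95,"u":12,"ucv":87,"vtv":8}
After op 24 (replace /d 72): {"a":50,"d":72,"gqo":52,"ml":41,"rc":95,"u":12,"ucv":87,"vtv":8}
After op 25 (replace /ucv 29): {"a":50,"d":72,"gqo":52,"ml":41,"rc":95,"u":12,"ucv":29,"vtv":8}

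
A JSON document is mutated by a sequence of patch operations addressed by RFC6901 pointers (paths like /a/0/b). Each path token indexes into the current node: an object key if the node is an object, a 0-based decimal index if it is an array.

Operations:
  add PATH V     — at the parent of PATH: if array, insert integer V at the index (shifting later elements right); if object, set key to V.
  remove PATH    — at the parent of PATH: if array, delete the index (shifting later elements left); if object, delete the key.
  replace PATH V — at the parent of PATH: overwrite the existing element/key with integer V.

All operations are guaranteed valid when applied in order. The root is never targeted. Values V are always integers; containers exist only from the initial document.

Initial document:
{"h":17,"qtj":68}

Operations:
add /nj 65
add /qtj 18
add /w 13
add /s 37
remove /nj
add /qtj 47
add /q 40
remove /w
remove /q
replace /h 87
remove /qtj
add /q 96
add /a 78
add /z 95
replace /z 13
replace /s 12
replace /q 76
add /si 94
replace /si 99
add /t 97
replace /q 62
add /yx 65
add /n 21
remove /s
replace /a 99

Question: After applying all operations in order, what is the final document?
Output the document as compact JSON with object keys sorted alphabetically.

Answer: {"a":99,"h":87,"n":21,"q":62,"si":99,"t":97,"yx":65,"z":13}

Derivation:
After op 1 (add /nj 65): {"h":17,"nj":65,"qtj":68}
After op 2 (add /qtj 18): {"h":17,"nj":65,"qtj":18}
After op 3 (add /w 13): {"h":17,"nj":65,"qtj":18,"w":13}
After op 4 (add /s 37): {"h":17,"nj":65,"qtj":18,"s":37,"w":13}
After op 5 (remove /nj): {"h":17,"qtj":18,"s":37,"w":13}
After op 6 (add /qtj 47): {"h":17,"qtj":47,"s":37,"w":13}
After op 7 (add /q 40): {"h":17,"q":40,"qtj":47,"s":37,"w":13}
After op 8 (remove /w): {"h":17,"q":40,"qtj":47,"s":37}
After op 9 (remove /q): {"h":17,"qtj":47,"s":37}
After op 10 (replace /h 87): {"h":87,"qtj":47,"s":37}
After op 11 (remove /qtj): {"h":87,"s":37}
After op 12 (add /q 96): {"h":87,"q":96,"s":37}
After op 13 (add /a 78): {"a":78,"h":87,"q":96,"s":37}
After op 14 (add /z 95): {"a":78,"h":87,"q":96,"s":37,"z":95}
After op 15 (replace /z 13): {"a":78,"h":87,"q":96,"s":37,"z":13}
After op 16 (replace /s 12): {"a":78,"h":87,"q":96,"s":12,"z":13}
After op 17 (replace /q 76): {"a":78,"h":87,"q":76,"s":12,"z":13}
After op 18 (add /si 94): {"a":78,"h":87,"q":76,"s":12,"si":94,"z":13}
After op 19 (replace /si 99): {"a":78,"h":87,"q":76,"s":12,"si":99,"z":13}
After op 20 (add /t 97): {"a":78,"h":87,"q":76,"s":12,"si":99,"t":97,"z":13}
After op 21 (replace /q 62): {"a":78,"h":87,"q":62,"s":12,"si":99,"t":97,"z":13}
After op 22 (add /yx 65): {"a":78,"h":87,"q":62,"s":12,"si":99,"t":97,"yx":65,"z":13}
After op 23 (add /n 21): {"a":78,"h":87,"n":21,"q":62,"s":12,"si":99,"t":97,"yx":65,"z":13}
After op 24 (remove /s): {"a":78,"h":87,"n":21,"q":62,"si":99,"t":97,"yx":65,"z":13}
After op 25 (replace /a 99): {"a":99,"h":87,"n":21,"q":62,"si":99,"t":97,"yx":65,"z":13}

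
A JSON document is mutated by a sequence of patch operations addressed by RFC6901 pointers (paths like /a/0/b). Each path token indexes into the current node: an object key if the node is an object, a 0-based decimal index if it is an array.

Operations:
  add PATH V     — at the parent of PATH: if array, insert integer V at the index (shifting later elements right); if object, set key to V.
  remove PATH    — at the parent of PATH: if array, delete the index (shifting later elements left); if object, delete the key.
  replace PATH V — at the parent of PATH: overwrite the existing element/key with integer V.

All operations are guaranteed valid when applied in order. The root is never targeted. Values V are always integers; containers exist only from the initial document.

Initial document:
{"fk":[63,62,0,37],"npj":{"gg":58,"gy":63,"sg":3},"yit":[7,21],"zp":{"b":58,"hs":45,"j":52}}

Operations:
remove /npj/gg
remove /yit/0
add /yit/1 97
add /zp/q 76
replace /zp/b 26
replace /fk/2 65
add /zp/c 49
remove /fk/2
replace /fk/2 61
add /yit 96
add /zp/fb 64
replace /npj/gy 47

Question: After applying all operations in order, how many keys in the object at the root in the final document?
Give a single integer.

After op 1 (remove /npj/gg): {"fk":[63,62,0,37],"npj":{"gy":63,"sg":3},"yit":[7,21],"zp":{"b":58,"hs":45,"j":52}}
After op 2 (remove /yit/0): {"fk":[63,62,0,37],"npj":{"gy":63,"sg":3},"yit":[21],"zp":{"b":58,"hs":45,"j":52}}
After op 3 (add /yit/1 97): {"fk":[63,62,0,37],"npj":{"gy":63,"sg":3},"yit":[21,97],"zp":{"b":58,"hs":45,"j":52}}
After op 4 (add /zp/q 76): {"fk":[63,62,0,37],"npj":{"gy":63,"sg":3},"yit":[21,97],"zp":{"b":58,"hs":45,"j":52,"q":76}}
After op 5 (replace /zp/b 26): {"fk":[63,62,0,37],"npj":{"gy":63,"sg":3},"yit":[21,97],"zp":{"b":26,"hs":45,"j":52,"q":76}}
After op 6 (replace /fk/2 65): {"fk":[63,62,65,37],"npj":{"gy":63,"sg":3},"yit":[21,97],"zp":{"b":26,"hs":45,"j":52,"q":76}}
After op 7 (add /zp/c 49): {"fk":[63,62,65,37],"npj":{"gy":63,"sg":3},"yit":[21,97],"zp":{"b":26,"c":49,"hs":45,"j":52,"q":76}}
After op 8 (remove /fk/2): {"fk":[63,62,37],"npj":{"gy":63,"sg":3},"yit":[21,97],"zp":{"b":26,"c":49,"hs":45,"j":52,"q":76}}
After op 9 (replace /fk/2 61): {"fk":[63,62,61],"npj":{"gy":63,"sg":3},"yit":[21,97],"zp":{"b":26,"c":49,"hs":45,"j":52,"q":76}}
After op 10 (add /yit 96): {"fk":[63,62,61],"npj":{"gy":63,"sg":3},"yit":96,"zp":{"b":26,"c":49,"hs":45,"j":52,"q":76}}
After op 11 (add /zp/fb 64): {"fk":[63,62,61],"npj":{"gy":63,"sg":3},"yit":96,"zp":{"b":26,"c":49,"fb":64,"hs":45,"j":52,"q":76}}
After op 12 (replace /npj/gy 47): {"fk":[63,62,61],"npj":{"gy":47,"sg":3},"yit":96,"zp":{"b":26,"c":49,"fb":64,"hs":45,"j":52,"q":76}}
Size at the root: 4

Answer: 4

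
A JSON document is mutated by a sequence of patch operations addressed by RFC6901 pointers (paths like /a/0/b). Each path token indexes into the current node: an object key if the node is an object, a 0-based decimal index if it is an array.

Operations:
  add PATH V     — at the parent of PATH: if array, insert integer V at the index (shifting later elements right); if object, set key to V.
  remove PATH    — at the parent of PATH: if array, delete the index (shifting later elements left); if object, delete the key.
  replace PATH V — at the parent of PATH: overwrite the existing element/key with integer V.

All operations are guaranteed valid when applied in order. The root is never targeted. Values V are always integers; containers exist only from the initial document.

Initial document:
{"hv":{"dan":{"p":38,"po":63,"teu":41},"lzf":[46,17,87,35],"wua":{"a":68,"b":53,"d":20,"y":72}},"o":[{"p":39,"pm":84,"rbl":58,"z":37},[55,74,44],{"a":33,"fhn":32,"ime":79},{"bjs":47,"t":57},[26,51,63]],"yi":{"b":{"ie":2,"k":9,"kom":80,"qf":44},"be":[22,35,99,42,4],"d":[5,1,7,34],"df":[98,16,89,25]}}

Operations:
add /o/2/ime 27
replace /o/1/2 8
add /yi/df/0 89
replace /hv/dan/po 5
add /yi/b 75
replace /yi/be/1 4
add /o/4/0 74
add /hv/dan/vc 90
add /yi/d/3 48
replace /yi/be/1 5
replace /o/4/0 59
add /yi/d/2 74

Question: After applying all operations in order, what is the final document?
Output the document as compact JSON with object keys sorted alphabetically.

Answer: {"hv":{"dan":{"p":38,"po":5,"teu":41,"vc":90},"lzf":[46,17,87,35],"wua":{"a":68,"b":53,"d":20,"y":72}},"o":[{"p":39,"pm":84,"rbl":58,"z":37},[55,74,8],{"a":33,"fhn":32,"ime":27},{"bjs":47,"t":57},[59,26,51,63]],"yi":{"b":75,"be":[22,5,99,42,4],"d":[5,1,74,7,48,34],"df":[89,98,16,89,25]}}

Derivation:
After op 1 (add /o/2/ime 27): {"hv":{"dan":{"p":38,"po":63,"teu":41},"lzf":[46,17,87,35],"wua":{"a":68,"b":53,"d":20,"y":72}},"o":[{"p":39,"pm":84,"rbl":58,"z":37},[55,74,44],{"a":33,"fhn":32,"ime":27},{"bjs":47,"t":57},[26,51,63]],"yi":{"b":{"ie":2,"k":9,"kom":80,"qf":44},"be":[22,35,99,42,4],"d":[5,1,7,34],"df":[98,16,89,25]}}
After op 2 (replace /o/1/2 8): {"hv":{"dan":{"p":38,"po":63,"teu":41},"lzf":[46,17,87,35],"wua":{"a":68,"b":53,"d":20,"y":72}},"o":[{"p":39,"pm":84,"rbl":58,"z":37},[55,74,8],{"a":33,"fhn":32,"ime":27},{"bjs":47,"t":57},[26,51,63]],"yi":{"b":{"ie":2,"k":9,"kom":80,"qf":44},"be":[22,35,99,42,4],"d":[5,1,7,34],"df":[98,16,89,25]}}
After op 3 (add /yi/df/0 89): {"hv":{"dan":{"p":38,"po":63,"teu":41},"lzf":[46,17,87,35],"wua":{"a":68,"b":53,"d":20,"y":72}},"o":[{"p":39,"pm":84,"rbl":58,"z":37},[55,74,8],{"a":33,"fhn":32,"ime":27},{"bjs":47,"t":57},[26,51,63]],"yi":{"b":{"ie":2,"k":9,"kom":80,"qf":44},"be":[22,35,99,42,4],"d":[5,1,7,34],"df":[89,98,16,89,25]}}
After op 4 (replace /hv/dan/po 5): {"hv":{"dan":{"p":38,"po":5,"teu":41},"lzf":[46,17,87,35],"wua":{"a":68,"b":53,"d":20,"y":72}},"o":[{"p":39,"pm":84,"rbl":58,"z":37},[55,74,8],{"a":33,"fhn":32,"ime":27},{"bjs":47,"t":57},[26,51,63]],"yi":{"b":{"ie":2,"k":9,"kom":80,"qf":44},"be":[22,35,99,42,4],"d":[5,1,7,34],"df":[89,98,16,89,25]}}
After op 5 (add /yi/b 75): {"hv":{"dan":{"p":38,"po":5,"teu":41},"lzf":[46,17,87,35],"wua":{"a":68,"b":53,"d":20,"y":72}},"o":[{"p":39,"pm":84,"rbl":58,"z":37},[55,74,8],{"a":33,"fhn":32,"ime":27},{"bjs":47,"t":57},[26,51,63]],"yi":{"b":75,"be":[22,35,99,42,4],"d":[5,1,7,34],"df":[89,98,16,89,25]}}
After op 6 (replace /yi/be/1 4): {"hv":{"dan":{"p":38,"po":5,"teu":41},"lzf":[46,17,87,35],"wua":{"a":68,"b":53,"d":20,"y":72}},"o":[{"p":39,"pm":84,"rbl":58,"z":37},[55,74,8],{"a":33,"fhn":32,"ime":27},{"bjs":47,"t":57},[26,51,63]],"yi":{"b":75,"be":[22,4,99,42,4],"d":[5,1,7,34],"df":[89,98,16,89,25]}}
After op 7 (add /o/4/0 74): {"hv":{"dan":{"p":38,"po":5,"teu":41},"lzf":[46,17,87,35],"wua":{"a":68,"b":53,"d":20,"y":72}},"o":[{"p":39,"pm":84,"rbl":58,"z":37},[55,74,8],{"a":33,"fhn":32,"ime":27},{"bjs":47,"t":57},[74,26,51,63]],"yi":{"b":75,"be":[22,4,99,42,4],"d":[5,1,7,34],"df":[89,98,16,89,25]}}
After op 8 (add /hv/dan/vc 90): {"hv":{"dan":{"p":38,"po":5,"teu":41,"vc":90},"lzf":[46,17,87,35],"wua":{"a":68,"b":53,"d":20,"y":72}},"o":[{"p":39,"pm":84,"rbl":58,"z":37},[55,74,8],{"a":33,"fhn":32,"ime":27},{"bjs":47,"t":57},[74,26,51,63]],"yi":{"b":75,"be":[22,4,99,42,4],"d":[5,1,7,34],"df":[89,98,16,89,25]}}
After op 9 (add /yi/d/3 48): {"hv":{"dan":{"p":38,"po":5,"teu":41,"vc":90},"lzf":[46,17,87,35],"wua":{"a":68,"b":53,"d":20,"y":72}},"o":[{"p":39,"pm":84,"rbl":58,"z":37},[55,74,8],{"a":33,"fhn":32,"ime":27},{"bjs":47,"t":57},[74,26,51,63]],"yi":{"b":75,"be":[22,4,99,42,4],"d":[5,1,7,48,34],"df":[89,98,16,89,25]}}
After op 10 (replace /yi/be/1 5): {"hv":{"dan":{"p":38,"po":5,"teu":41,"vc":90},"lzf":[46,17,87,35],"wua":{"a":68,"b":53,"d":20,"y":72}},"o":[{"p":39,"pm":84,"rbl":58,"z":37},[55,74,8],{"a":33,"fhn":32,"ime":27},{"bjs":47,"t":57},[74,26,51,63]],"yi":{"b":75,"be":[22,5,99,42,4],"d":[5,1,7,48,34],"df":[89,98,16,89,25]}}
After op 11 (replace /o/4/0 59): {"hv":{"dan":{"p":38,"po":5,"teu":41,"vc":90},"lzf":[46,17,87,35],"wua":{"a":68,"b":53,"d":20,"y":72}},"o":[{"p":39,"pm":84,"rbl":58,"z":37},[55,74,8],{"a":33,"fhn":32,"ime":27},{"bjs":47,"t":57},[59,26,51,63]],"yi":{"b":75,"be":[22,5,99,42,4],"d":[5,1,7,48,34],"df":[89,98,16,89,25]}}
After op 12 (add /yi/d/2 74): {"hv":{"dan":{"p":38,"po":5,"teu":41,"vc":90},"lzf":[46,17,87,35],"wua":{"a":68,"b":53,"d":20,"y":72}},"o":[{"p":39,"pm":84,"rbl":58,"z":37},[55,74,8],{"a":33,"fhn":32,"ime":27},{"bjs":47,"t":57},[59,26,51,63]],"yi":{"b":75,"be":[22,5,99,42,4],"d":[5,1,74,7,48,34],"df":[89,98,16,89,25]}}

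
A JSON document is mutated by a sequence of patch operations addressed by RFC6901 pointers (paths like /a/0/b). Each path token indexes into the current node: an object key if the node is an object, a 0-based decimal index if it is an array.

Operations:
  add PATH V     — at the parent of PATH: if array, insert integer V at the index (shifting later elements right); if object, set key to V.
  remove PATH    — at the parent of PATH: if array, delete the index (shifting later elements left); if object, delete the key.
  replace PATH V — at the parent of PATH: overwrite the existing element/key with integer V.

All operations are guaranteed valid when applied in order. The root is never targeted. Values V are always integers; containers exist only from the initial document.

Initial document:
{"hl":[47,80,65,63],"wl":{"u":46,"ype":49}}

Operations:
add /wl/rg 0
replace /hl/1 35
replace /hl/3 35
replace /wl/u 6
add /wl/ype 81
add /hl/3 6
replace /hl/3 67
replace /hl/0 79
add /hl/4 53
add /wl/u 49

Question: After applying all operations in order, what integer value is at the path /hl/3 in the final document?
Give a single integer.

After op 1 (add /wl/rg 0): {"hl":[47,80,65,63],"wl":{"rg":0,"u":46,"ype":49}}
After op 2 (replace /hl/1 35): {"hl":[47,35,65,63],"wl":{"rg":0,"u":46,"ype":49}}
After op 3 (replace /hl/3 35): {"hl":[47,35,65,35],"wl":{"rg":0,"u":46,"ype":49}}
After op 4 (replace /wl/u 6): {"hl":[47,35,65,35],"wl":{"rg":0,"u":6,"ype":49}}
After op 5 (add /wl/ype 81): {"hl":[47,35,65,35],"wl":{"rg":0,"u":6,"ype":81}}
After op 6 (add /hl/3 6): {"hl":[47,35,65,6,35],"wl":{"rg":0,"u":6,"ype":81}}
After op 7 (replace /hl/3 67): {"hl":[47,35,65,67,35],"wl":{"rg":0,"u":6,"ype":81}}
After op 8 (replace /hl/0 79): {"hl":[79,35,65,67,35],"wl":{"rg":0,"u":6,"ype":81}}
After op 9 (add /hl/4 53): {"hl":[79,35,65,67,53,35],"wl":{"rg":0,"u":6,"ype":81}}
After op 10 (add /wl/u 49): {"hl":[79,35,65,67,53,35],"wl":{"rg":0,"u":49,"ype":81}}
Value at /hl/3: 67

Answer: 67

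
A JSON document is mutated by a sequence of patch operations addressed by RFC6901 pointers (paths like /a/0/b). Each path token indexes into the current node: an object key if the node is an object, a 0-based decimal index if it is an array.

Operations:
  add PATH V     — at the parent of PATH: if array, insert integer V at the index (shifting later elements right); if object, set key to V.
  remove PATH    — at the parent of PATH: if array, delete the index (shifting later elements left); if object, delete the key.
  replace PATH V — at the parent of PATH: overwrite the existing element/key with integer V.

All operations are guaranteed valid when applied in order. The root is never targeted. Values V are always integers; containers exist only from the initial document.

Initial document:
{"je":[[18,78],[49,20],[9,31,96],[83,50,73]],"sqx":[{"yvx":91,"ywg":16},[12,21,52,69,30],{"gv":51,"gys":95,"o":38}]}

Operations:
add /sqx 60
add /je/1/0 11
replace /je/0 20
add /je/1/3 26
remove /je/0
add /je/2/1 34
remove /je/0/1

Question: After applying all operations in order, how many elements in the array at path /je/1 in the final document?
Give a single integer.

Answer: 3

Derivation:
After op 1 (add /sqx 60): {"je":[[18,78],[49,20],[9,31,96],[83,50,73]],"sqx":60}
After op 2 (add /je/1/0 11): {"je":[[18,78],[11,49,20],[9,31,96],[83,50,73]],"sqx":60}
After op 3 (replace /je/0 20): {"je":[20,[11,49,20],[9,31,96],[83,50,73]],"sqx":60}
After op 4 (add /je/1/3 26): {"je":[20,[11,49,20,26],[9,31,96],[83,50,73]],"sqx":60}
After op 5 (remove /je/0): {"je":[[11,49,20,26],[9,31,96],[83,50,73]],"sqx":60}
After op 6 (add /je/2/1 34): {"je":[[11,49,20,26],[9,31,96],[83,34,50,73]],"sqx":60}
After op 7 (remove /je/0/1): {"je":[[11,20,26],[9,31,96],[83,34,50,73]],"sqx":60}
Size at path /je/1: 3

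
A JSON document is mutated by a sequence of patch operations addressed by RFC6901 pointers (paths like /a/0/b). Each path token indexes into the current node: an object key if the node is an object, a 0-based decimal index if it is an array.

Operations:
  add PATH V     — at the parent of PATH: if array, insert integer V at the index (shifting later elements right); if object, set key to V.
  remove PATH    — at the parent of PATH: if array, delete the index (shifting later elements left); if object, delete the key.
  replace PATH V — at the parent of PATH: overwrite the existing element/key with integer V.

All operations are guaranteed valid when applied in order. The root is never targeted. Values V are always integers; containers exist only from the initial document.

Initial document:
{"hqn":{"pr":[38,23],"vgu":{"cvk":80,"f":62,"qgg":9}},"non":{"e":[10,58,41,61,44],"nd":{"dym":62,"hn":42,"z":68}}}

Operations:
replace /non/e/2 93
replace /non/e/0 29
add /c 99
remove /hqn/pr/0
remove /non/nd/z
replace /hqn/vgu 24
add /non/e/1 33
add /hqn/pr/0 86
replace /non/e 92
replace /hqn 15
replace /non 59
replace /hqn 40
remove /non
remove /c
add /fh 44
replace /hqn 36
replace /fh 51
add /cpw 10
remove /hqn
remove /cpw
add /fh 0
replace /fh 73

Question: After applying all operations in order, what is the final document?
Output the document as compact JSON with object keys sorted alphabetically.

After op 1 (replace /non/e/2 93): {"hqn":{"pr":[38,23],"vgu":{"cvk":80,"f":62,"qgg":9}},"non":{"e":[10,58,93,61,44],"nd":{"dym":62,"hn":42,"z":68}}}
After op 2 (replace /non/e/0 29): {"hqn":{"pr":[38,23],"vgu":{"cvk":80,"f":62,"qgg":9}},"non":{"e":[29,58,93,61,44],"nd":{"dym":62,"hn":42,"z":68}}}
After op 3 (add /c 99): {"c":99,"hqn":{"pr":[38,23],"vgu":{"cvk":80,"f":62,"qgg":9}},"non":{"e":[29,58,93,61,44],"nd":{"dym":62,"hn":42,"z":68}}}
After op 4 (remove /hqn/pr/0): {"c":99,"hqn":{"pr":[23],"vgu":{"cvk":80,"f":62,"qgg":9}},"non":{"e":[29,58,93,61,44],"nd":{"dym":62,"hn":42,"z":68}}}
After op 5 (remove /non/nd/z): {"c":99,"hqn":{"pr":[23],"vgu":{"cvk":80,"f":62,"qgg":9}},"non":{"e":[29,58,93,61,44],"nd":{"dym":62,"hn":42}}}
After op 6 (replace /hqn/vgu 24): {"c":99,"hqn":{"pr":[23],"vgu":24},"non":{"e":[29,58,93,61,44],"nd":{"dym":62,"hn":42}}}
After op 7 (add /non/e/1 33): {"c":99,"hqn":{"pr":[23],"vgu":24},"non":{"e":[29,33,58,93,61,44],"nd":{"dym":62,"hn":42}}}
After op 8 (add /hqn/pr/0 86): {"c":99,"hqn":{"pr":[86,23],"vgu":24},"non":{"e":[29,33,58,93,61,44],"nd":{"dym":62,"hn":42}}}
After op 9 (replace /non/e 92): {"c":99,"hqn":{"pr":[86,23],"vgu":24},"non":{"e":92,"nd":{"dym":62,"hn":42}}}
After op 10 (replace /hqn 15): {"c":99,"hqn":15,"non":{"e":92,"nd":{"dym":62,"hn":42}}}
After op 11 (replace /non 59): {"c":99,"hqn":15,"non":59}
After op 12 (replace /hqn 40): {"c":99,"hqn":40,"non":59}
After op 13 (remove /non): {"c":99,"hqn":40}
After op 14 (remove /c): {"hqn":40}
After op 15 (add /fh 44): {"fh":44,"hqn":40}
After op 16 (replace /hqn 36): {"fh":44,"hqn":36}
After op 17 (replace /fh 51): {"fh":51,"hqn":36}
After op 18 (add /cpw 10): {"cpw":10,"fh":51,"hqn":36}
After op 19 (remove /hqn): {"cpw":10,"fh":51}
After op 20 (remove /cpw): {"fh":51}
After op 21 (add /fh 0): {"fh":0}
After op 22 (replace /fh 73): {"fh":73}

Answer: {"fh":73}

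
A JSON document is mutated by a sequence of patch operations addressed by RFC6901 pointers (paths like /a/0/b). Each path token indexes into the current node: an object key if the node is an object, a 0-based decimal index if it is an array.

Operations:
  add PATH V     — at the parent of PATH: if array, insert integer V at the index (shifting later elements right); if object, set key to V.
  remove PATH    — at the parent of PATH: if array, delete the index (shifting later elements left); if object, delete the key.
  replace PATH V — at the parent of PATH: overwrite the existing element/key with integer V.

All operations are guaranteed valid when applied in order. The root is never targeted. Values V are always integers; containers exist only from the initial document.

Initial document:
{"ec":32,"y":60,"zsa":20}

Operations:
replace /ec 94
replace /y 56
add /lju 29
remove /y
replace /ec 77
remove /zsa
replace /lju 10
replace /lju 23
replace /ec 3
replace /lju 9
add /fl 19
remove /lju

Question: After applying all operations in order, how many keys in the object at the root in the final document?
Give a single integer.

After op 1 (replace /ec 94): {"ec":94,"y":60,"zsa":20}
After op 2 (replace /y 56): {"ec":94,"y":56,"zsa":20}
After op 3 (add /lju 29): {"ec":94,"lju":29,"y":56,"zsa":20}
After op 4 (remove /y): {"ec":94,"lju":29,"zsa":20}
After op 5 (replace /ec 77): {"ec":77,"lju":29,"zsa":20}
After op 6 (remove /zsa): {"ec":77,"lju":29}
After op 7 (replace /lju 10): {"ec":77,"lju":10}
After op 8 (replace /lju 23): {"ec":77,"lju":23}
After op 9 (replace /ec 3): {"ec":3,"lju":23}
After op 10 (replace /lju 9): {"ec":3,"lju":9}
After op 11 (add /fl 19): {"ec":3,"fl":19,"lju":9}
After op 12 (remove /lju): {"ec":3,"fl":19}
Size at the root: 2

Answer: 2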